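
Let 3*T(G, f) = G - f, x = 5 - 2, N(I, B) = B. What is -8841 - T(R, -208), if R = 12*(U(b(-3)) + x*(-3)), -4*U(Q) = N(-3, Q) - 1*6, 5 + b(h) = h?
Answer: -26665/3 ≈ -8888.3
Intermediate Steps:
b(h) = -5 + h
x = 3
U(Q) = 3/2 - Q/4 (U(Q) = -(Q - 1*6)/4 = -(Q - 6)/4 = -(-6 + Q)/4 = 3/2 - Q/4)
R = -66 (R = 12*((3/2 - (-5 - 3)/4) + 3*(-3)) = 12*((3/2 - 1/4*(-8)) - 9) = 12*((3/2 + 2) - 9) = 12*(7/2 - 9) = 12*(-11/2) = -66)
T(G, f) = -f/3 + G/3 (T(G, f) = (G - f)/3 = -f/3 + G/3)
-8841 - T(R, -208) = -8841 - (-1/3*(-208) + (1/3)*(-66)) = -8841 - (208/3 - 22) = -8841 - 1*142/3 = -8841 - 142/3 = -26665/3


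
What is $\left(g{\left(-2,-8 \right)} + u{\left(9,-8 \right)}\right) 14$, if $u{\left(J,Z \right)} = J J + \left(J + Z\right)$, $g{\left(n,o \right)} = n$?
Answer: $1120$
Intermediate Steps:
$u{\left(J,Z \right)} = J + Z + J^{2}$ ($u{\left(J,Z \right)} = J^{2} + \left(J + Z\right) = J + Z + J^{2}$)
$\left(g{\left(-2,-8 \right)} + u{\left(9,-8 \right)}\right) 14 = \left(-2 + \left(9 - 8 + 9^{2}\right)\right) 14 = \left(-2 + \left(9 - 8 + 81\right)\right) 14 = \left(-2 + 82\right) 14 = 80 \cdot 14 = 1120$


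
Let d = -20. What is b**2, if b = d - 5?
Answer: 625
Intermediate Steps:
b = -25 (b = -20 - 5 = -25)
b**2 = (-25)**2 = 625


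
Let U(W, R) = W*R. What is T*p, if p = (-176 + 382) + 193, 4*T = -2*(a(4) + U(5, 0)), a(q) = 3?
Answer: -1197/2 ≈ -598.50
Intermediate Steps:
U(W, R) = R*W
T = -3/2 (T = (-2*(3 + 0*5))/4 = (-2*(3 + 0))/4 = (-2*3)/4 = (1/4)*(-6) = -3/2 ≈ -1.5000)
p = 399 (p = 206 + 193 = 399)
T*p = -3/2*399 = -1197/2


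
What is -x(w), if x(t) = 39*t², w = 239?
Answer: -2227719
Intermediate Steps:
-x(w) = -39*239² = -39*57121 = -1*2227719 = -2227719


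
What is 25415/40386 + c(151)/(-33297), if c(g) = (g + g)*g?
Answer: -331813039/448244214 ≈ -0.74025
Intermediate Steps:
c(g) = 2*g² (c(g) = (2*g)*g = 2*g²)
25415/40386 + c(151)/(-33297) = 25415/40386 + (2*151²)/(-33297) = 25415*(1/40386) + (2*22801)*(-1/33297) = 25415/40386 + 45602*(-1/33297) = 25415/40386 - 45602/33297 = -331813039/448244214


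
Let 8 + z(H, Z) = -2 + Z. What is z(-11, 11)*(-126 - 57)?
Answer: -183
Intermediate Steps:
z(H, Z) = -10 + Z (z(H, Z) = -8 + (-2 + Z) = -10 + Z)
z(-11, 11)*(-126 - 57) = (-10 + 11)*(-126 - 57) = 1*(-183) = -183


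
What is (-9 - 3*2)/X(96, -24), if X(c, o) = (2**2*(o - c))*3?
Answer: 1/96 ≈ 0.010417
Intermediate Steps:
X(c, o) = -12*c + 12*o (X(c, o) = (4*(o - c))*3 = (-4*c + 4*o)*3 = -12*c + 12*o)
(-9 - 3*2)/X(96, -24) = (-9 - 3*2)/(-12*96 + 12*(-24)) = (-9 - 6)/(-1152 - 288) = -15/(-1440) = -15*(-1/1440) = 1/96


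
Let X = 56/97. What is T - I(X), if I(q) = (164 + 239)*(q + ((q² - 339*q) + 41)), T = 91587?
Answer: 1444927816/9409 ≈ 1.5357e+5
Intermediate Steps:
X = 56/97 (X = 56*(1/97) = 56/97 ≈ 0.57732)
I(q) = 16523 - 136214*q + 403*q² (I(q) = 403*(q + (41 + q² - 339*q)) = 403*(41 + q² - 338*q) = 16523 - 136214*q + 403*q²)
T - I(X) = 91587 - (16523 - 136214*56/97 + 403*(56/97)²) = 91587 - (16523 - 7627984/97 + 403*(3136/9409)) = 91587 - (16523 - 7627984/97 + 1263808/9409) = 91587 - 1*(-583185733/9409) = 91587 + 583185733/9409 = 1444927816/9409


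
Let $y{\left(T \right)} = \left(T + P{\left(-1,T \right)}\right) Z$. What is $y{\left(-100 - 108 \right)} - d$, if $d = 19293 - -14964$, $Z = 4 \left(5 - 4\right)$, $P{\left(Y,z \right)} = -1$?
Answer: $-35093$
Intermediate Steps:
$Z = 4$ ($Z = 4 \cdot 1 = 4$)
$y{\left(T \right)} = -4 + 4 T$ ($y{\left(T \right)} = \left(T - 1\right) 4 = \left(-1 + T\right) 4 = -4 + 4 T$)
$d = 34257$ ($d = 19293 + 14964 = 34257$)
$y{\left(-100 - 108 \right)} - d = \left(-4 + 4 \left(-100 - 108\right)\right) - 34257 = \left(-4 + 4 \left(-208\right)\right) - 34257 = \left(-4 - 832\right) - 34257 = -836 - 34257 = -35093$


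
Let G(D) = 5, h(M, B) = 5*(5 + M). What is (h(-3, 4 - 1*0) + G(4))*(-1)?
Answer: -15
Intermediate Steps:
h(M, B) = 25 + 5*M
(h(-3, 4 - 1*0) + G(4))*(-1) = ((25 + 5*(-3)) + 5)*(-1) = ((25 - 15) + 5)*(-1) = (10 + 5)*(-1) = 15*(-1) = -15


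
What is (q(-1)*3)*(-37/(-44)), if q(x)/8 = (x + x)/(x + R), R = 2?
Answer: -444/11 ≈ -40.364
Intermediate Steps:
q(x) = 16*x/(2 + x) (q(x) = 8*((x + x)/(x + 2)) = 8*((2*x)/(2 + x)) = 8*(2*x/(2 + x)) = 16*x/(2 + x))
(q(-1)*3)*(-37/(-44)) = ((16*(-1)/(2 - 1))*3)*(-37/(-44)) = ((16*(-1)/1)*3)*(-37*(-1/44)) = ((16*(-1)*1)*3)*(37/44) = -16*3*(37/44) = -48*37/44 = -444/11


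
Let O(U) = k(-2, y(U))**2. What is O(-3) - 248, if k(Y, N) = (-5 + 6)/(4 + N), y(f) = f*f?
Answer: -41911/169 ≈ -247.99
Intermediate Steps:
y(f) = f**2
k(Y, N) = 1/(4 + N)
O(U) = (4 + U**2)**(-2) (O(U) = (1/(4 + U**2))**2 = (4 + U**2)**(-2))
O(-3) - 248 = (4 + (-3)**2)**(-2) - 248 = (4 + 9)**(-2) - 248 = 13**(-2) - 248 = 1/169 - 248 = -41911/169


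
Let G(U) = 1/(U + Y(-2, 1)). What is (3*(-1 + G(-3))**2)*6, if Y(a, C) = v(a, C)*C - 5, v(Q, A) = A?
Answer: 1152/49 ≈ 23.510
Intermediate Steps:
Y(a, C) = -5 + C**2 (Y(a, C) = C*C - 5 = C**2 - 5 = -5 + C**2)
G(U) = 1/(-4 + U) (G(U) = 1/(U + (-5 + 1**2)) = 1/(U + (-5 + 1)) = 1/(U - 4) = 1/(-4 + U))
(3*(-1 + G(-3))**2)*6 = (3*(-1 + 1/(-4 - 3))**2)*6 = (3*(-1 + 1/(-7))**2)*6 = (3*(-1 - 1/7)**2)*6 = (3*(-8/7)**2)*6 = (3*(64/49))*6 = (192/49)*6 = 1152/49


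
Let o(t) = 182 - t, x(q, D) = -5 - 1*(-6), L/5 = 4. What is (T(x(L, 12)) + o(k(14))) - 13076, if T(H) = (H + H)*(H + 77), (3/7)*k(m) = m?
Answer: -38312/3 ≈ -12771.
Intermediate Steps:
L = 20 (L = 5*4 = 20)
x(q, D) = 1 (x(q, D) = -5 + 6 = 1)
k(m) = 7*m/3
T(H) = 2*H*(77 + H) (T(H) = (2*H)*(77 + H) = 2*H*(77 + H))
(T(x(L, 12)) + o(k(14))) - 13076 = (2*1*(77 + 1) + (182 - 7*14/3)) - 13076 = (2*1*78 + (182 - 1*98/3)) - 13076 = (156 + (182 - 98/3)) - 13076 = (156 + 448/3) - 13076 = 916/3 - 13076 = -38312/3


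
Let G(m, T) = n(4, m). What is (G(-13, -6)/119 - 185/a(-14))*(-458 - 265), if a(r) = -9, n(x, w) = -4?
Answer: -5296939/357 ≈ -14837.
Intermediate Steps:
G(m, T) = -4
(G(-13, -6)/119 - 185/a(-14))*(-458 - 265) = (-4/119 - 185/(-9))*(-458 - 265) = (-4*1/119 - 185*(-⅑))*(-723) = (-4/119 + 185/9)*(-723) = (21979/1071)*(-723) = -5296939/357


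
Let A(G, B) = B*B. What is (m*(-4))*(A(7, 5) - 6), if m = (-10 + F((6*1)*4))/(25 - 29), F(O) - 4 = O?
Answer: 342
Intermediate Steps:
A(G, B) = B²
F(O) = 4 + O
m = -9/2 (m = (-10 + (4 + (6*1)*4))/(25 - 29) = (-10 + (4 + 6*4))/(-4) = (-10 + (4 + 24))*(-¼) = (-10 + 28)*(-¼) = 18*(-¼) = -9/2 ≈ -4.5000)
(m*(-4))*(A(7, 5) - 6) = (-9/2*(-4))*(5² - 6) = 18*(25 - 6) = 18*19 = 342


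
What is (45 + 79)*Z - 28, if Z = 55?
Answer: 6792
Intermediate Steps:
(45 + 79)*Z - 28 = (45 + 79)*55 - 28 = 124*55 - 28 = 6820 - 28 = 6792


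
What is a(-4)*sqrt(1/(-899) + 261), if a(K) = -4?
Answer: -4*sqrt(210939562)/899 ≈ -64.622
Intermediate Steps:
a(-4)*sqrt(1/(-899) + 261) = -4*sqrt(1/(-899) + 261) = -4*sqrt(-1/899 + 261) = -4*sqrt(210939562)/899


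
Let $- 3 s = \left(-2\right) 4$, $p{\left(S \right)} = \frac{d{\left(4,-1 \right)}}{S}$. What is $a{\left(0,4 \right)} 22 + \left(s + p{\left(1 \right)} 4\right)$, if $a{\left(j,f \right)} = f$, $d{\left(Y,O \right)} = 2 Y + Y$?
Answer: $\frac{416}{3} \approx 138.67$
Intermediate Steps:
$d{\left(Y,O \right)} = 3 Y$
$p{\left(S \right)} = \frac{12}{S}$ ($p{\left(S \right)} = \frac{3 \cdot 4}{S} = \frac{12}{S}$)
$s = \frac{8}{3}$ ($s = - \frac{\left(-2\right) 4}{3} = \left(- \frac{1}{3}\right) \left(-8\right) = \frac{8}{3} \approx 2.6667$)
$a{\left(0,4 \right)} 22 + \left(s + p{\left(1 \right)} 4\right) = 4 \cdot 22 + \left(\frac{8}{3} + \frac{12}{1} \cdot 4\right) = 88 + \left(\frac{8}{3} + 12 \cdot 1 \cdot 4\right) = 88 + \left(\frac{8}{3} + 12 \cdot 4\right) = 88 + \left(\frac{8}{3} + 48\right) = 88 + \frac{152}{3} = \frac{416}{3}$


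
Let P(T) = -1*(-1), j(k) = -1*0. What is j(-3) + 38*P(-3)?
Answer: 38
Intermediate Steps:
j(k) = 0
P(T) = 1
j(-3) + 38*P(-3) = 0 + 38*1 = 0 + 38 = 38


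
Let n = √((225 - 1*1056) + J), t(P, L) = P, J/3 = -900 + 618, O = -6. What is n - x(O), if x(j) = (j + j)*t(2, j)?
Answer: 24 + I*√1677 ≈ 24.0 + 40.951*I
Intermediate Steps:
J = -846 (J = 3*(-900 + 618) = 3*(-282) = -846)
x(j) = 4*j (x(j) = (j + j)*2 = (2*j)*2 = 4*j)
n = I*√1677 (n = √((225 - 1*1056) - 846) = √((225 - 1056) - 846) = √(-831 - 846) = √(-1677) = I*√1677 ≈ 40.951*I)
n - x(O) = I*√1677 - 4*(-6) = I*√1677 - 1*(-24) = I*√1677 + 24 = 24 + I*√1677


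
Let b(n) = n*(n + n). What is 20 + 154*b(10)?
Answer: 30820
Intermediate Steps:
b(n) = 2*n² (b(n) = n*(2*n) = 2*n²)
20 + 154*b(10) = 20 + 154*(2*10²) = 20 + 154*(2*100) = 20 + 154*200 = 20 + 30800 = 30820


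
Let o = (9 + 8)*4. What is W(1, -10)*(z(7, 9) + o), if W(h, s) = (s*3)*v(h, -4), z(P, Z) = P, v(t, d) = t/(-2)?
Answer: 1125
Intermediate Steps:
v(t, d) = -t/2 (v(t, d) = t*(-½) = -t/2)
W(h, s) = -3*h*s/2 (W(h, s) = (s*3)*(-h/2) = (3*s)*(-h/2) = -3*h*s/2)
o = 68 (o = 17*4 = 68)
W(1, -10)*(z(7, 9) + o) = (-3/2*1*(-10))*(7 + 68) = 15*75 = 1125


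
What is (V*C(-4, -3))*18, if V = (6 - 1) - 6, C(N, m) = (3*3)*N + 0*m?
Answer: 648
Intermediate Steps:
C(N, m) = 9*N (C(N, m) = 9*N + 0 = 9*N)
V = -1 (V = 5 - 6 = -1)
(V*C(-4, -3))*18 = -9*(-4)*18 = -1*(-36)*18 = 36*18 = 648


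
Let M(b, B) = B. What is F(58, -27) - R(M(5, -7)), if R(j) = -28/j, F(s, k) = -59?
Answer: -63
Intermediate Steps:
F(58, -27) - R(M(5, -7)) = -59 - (-28)/(-7) = -59 - (-28)*(-1)/7 = -59 - 1*4 = -59 - 4 = -63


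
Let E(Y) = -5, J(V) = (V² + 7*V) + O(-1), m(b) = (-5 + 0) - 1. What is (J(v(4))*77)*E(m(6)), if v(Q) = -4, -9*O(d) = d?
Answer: 41195/9 ≈ 4577.2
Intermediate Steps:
m(b) = -6 (m(b) = -5 - 1 = -6)
O(d) = -d/9
J(V) = ⅑ + V² + 7*V (J(V) = (V² + 7*V) - ⅑*(-1) = (V² + 7*V) + ⅑ = ⅑ + V² + 7*V)
(J(v(4))*77)*E(m(6)) = ((⅑ + (-4)² + 7*(-4))*77)*(-5) = ((⅑ + 16 - 28)*77)*(-5) = -107/9*77*(-5) = -8239/9*(-5) = 41195/9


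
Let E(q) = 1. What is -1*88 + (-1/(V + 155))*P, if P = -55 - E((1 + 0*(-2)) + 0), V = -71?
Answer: -262/3 ≈ -87.333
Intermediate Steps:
P = -56 (P = -55 - 1*1 = -55 - 1 = -56)
-1*88 + (-1/(V + 155))*P = -1*88 - 1/(-71 + 155)*(-56) = -88 - 1/84*(-56) = -88 + ⅔ = -262/3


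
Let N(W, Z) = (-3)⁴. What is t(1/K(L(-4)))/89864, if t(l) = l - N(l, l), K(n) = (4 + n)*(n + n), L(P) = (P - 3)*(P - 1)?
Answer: -221129/245328720 ≈ -0.00090136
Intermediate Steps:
N(W, Z) = 81
L(P) = (-1 + P)*(-3 + P) (L(P) = (-3 + P)*(-1 + P) = (-1 + P)*(-3 + P))
K(n) = 2*n*(4 + n) (K(n) = (4 + n)*(2*n) = 2*n*(4 + n))
t(l) = -81 + l (t(l) = l - 1*81 = l - 81 = -81 + l)
t(1/K(L(-4)))/89864 = (-81 + 1/(2*(3 + (-4)² - 4*(-4))*(4 + (3 + (-4)² - 4*(-4)))))/89864 = (-81 + 1/(2*(3 + 16 + 16)*(4 + (3 + 16 + 16))))*(1/89864) = (-81 + 1/(2*35*(4 + 35)))*(1/89864) = (-81 + 1/(2*35*39))*(1/89864) = (-81 + 1/2730)*(1/89864) = -221129/2730*1/89864 = -221129/245328720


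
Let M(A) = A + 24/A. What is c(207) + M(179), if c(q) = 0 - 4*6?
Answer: 27769/179 ≈ 155.13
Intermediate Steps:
c(q) = -24 (c(q) = 0 - 24 = -24)
c(207) + M(179) = -24 + (179 + 24/179) = -24 + 32065/179 = 27769/179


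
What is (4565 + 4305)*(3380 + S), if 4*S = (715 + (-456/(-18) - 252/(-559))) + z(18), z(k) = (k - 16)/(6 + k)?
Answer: 424260522065/13416 ≈ 3.1623e+7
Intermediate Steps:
z(k) = (-16 + k)/(6 + k)
S = 4969739/26832 (S = ((715 + (-456/(-18) - 252/(-559))) + (-16 + 18)/(6 + 18))/4 = ((715 + (-456*(-1/18) - 252*(-1/559))) + 2/24)/4 = ((715 + (76/3 + 252/559)) + (1/24)*2)/4 = ((715 + 43240/1677) + 1/12)/4 = (1242295/1677 + 1/12)/4 = (1/4)*(4969739/6708) = 4969739/26832 ≈ 185.22)
(4565 + 4305)*(3380 + S) = (4565 + 4305)*(3380 + 4969739/26832) = 8870*(95661899/26832) = 424260522065/13416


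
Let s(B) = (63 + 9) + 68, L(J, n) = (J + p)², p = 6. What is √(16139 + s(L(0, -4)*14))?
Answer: √16279 ≈ 127.59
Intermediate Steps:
L(J, n) = (6 + J)² (L(J, n) = (J + 6)² = (6 + J)²)
s(B) = 140 (s(B) = 72 + 68 = 140)
√(16139 + s(L(0, -4)*14)) = √(16139 + 140) = √16279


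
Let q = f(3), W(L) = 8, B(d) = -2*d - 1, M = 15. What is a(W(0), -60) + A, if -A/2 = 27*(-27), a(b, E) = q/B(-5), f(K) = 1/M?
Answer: 196831/135 ≈ 1458.0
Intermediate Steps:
B(d) = -1 - 2*d
f(K) = 1/15
q = 1/15 ≈ 0.066667
a(b, E) = 1/135 (a(b, E) = 1/(15*(-1 - 2*(-5))) = 1/(15*(-1 + 10)) = (1/15)/9 = (1/15)*(1/9) = 1/135)
A = 1458 (A = -54*(-27) = -2*(-729) = 1458)
a(W(0), -60) + A = 1/135 + 1458 = 196831/135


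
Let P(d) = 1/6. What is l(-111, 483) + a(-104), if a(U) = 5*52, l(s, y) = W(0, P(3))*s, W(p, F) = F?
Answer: 483/2 ≈ 241.50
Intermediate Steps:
P(d) = ⅙
l(s, y) = s/6
a(U) = 260
l(-111, 483) + a(-104) = (⅙)*(-111) + 260 = -37/2 + 260 = 483/2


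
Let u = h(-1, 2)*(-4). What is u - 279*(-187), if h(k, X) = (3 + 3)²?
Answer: 52029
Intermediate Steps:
h(k, X) = 36 (h(k, X) = 6² = 36)
u = -144 (u = 36*(-4) = -144)
u - 279*(-187) = -144 - 279*(-187) = -144 + 52173 = 52029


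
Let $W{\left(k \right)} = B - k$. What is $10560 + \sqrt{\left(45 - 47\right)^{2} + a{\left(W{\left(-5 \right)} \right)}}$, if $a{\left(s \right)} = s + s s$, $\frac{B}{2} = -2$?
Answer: $10560 + \sqrt{6} \approx 10562.0$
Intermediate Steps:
$B = -4$ ($B = 2 \left(-2\right) = -4$)
$W{\left(k \right)} = -4 - k$
$a{\left(s \right)} = s + s^{2}$
$10560 + \sqrt{\left(45 - 47\right)^{2} + a{\left(W{\left(-5 \right)} \right)}} = 10560 + \sqrt{\left(45 - 47\right)^{2} + \left(-4 - -5\right) \left(1 - -1\right)} = 10560 + \sqrt{\left(-2\right)^{2} + \left(-4 + 5\right) \left(1 + \left(-4 + 5\right)\right)} = 10560 + \sqrt{4 + 1 \left(1 + 1\right)} = 10560 + \sqrt{4 + 1 \cdot 2} = 10560 + \sqrt{4 + 2} = 10560 + \sqrt{6}$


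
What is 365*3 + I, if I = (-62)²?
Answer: 4939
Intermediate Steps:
I = 3844
365*3 + I = 365*3 + 3844 = 1095 + 3844 = 4939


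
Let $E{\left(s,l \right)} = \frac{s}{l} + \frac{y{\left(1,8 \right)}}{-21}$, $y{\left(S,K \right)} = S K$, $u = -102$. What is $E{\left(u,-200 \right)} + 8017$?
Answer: $\frac{16835971}{2100} \approx 8017.1$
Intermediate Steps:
$y{\left(S,K \right)} = K S$
$E{\left(s,l \right)} = - \frac{8}{21} + \frac{s}{l}$ ($E{\left(s,l \right)} = \frac{s}{l} + \frac{8 \cdot 1}{-21} = \frac{s}{l} + 8 \left(- \frac{1}{21}\right) = \frac{s}{l} - \frac{8}{21} = - \frac{8}{21} + \frac{s}{l}$)
$E{\left(u,-200 \right)} + 8017 = \left(- \frac{8}{21} - \frac{102}{-200}\right) + 8017 = \left(- \frac{8}{21} - - \frac{51}{100}\right) + 8017 = \left(- \frac{8}{21} + \frac{51}{100}\right) + 8017 = \frac{271}{2100} + 8017 = \frac{16835971}{2100}$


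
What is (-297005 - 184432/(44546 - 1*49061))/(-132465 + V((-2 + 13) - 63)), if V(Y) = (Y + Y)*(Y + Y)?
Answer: 1340793143/549245235 ≈ 2.4412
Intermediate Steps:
V(Y) = 4*Y² (V(Y) = (2*Y)*(2*Y) = 4*Y²)
(-297005 - 184432/(44546 - 1*49061))/(-132465 + V((-2 + 13) - 63)) = (-297005 - 184432/(44546 - 1*49061))/(-132465 + 4*((-2 + 13) - 63)²) = (-297005 - 184432/(44546 - 49061))/(-132465 + 4*(11 - 63)²) = (-297005 - 184432/(-4515))/(-132465 + 4*(-52)²) = (-297005 - 184432*(-1/4515))/(-132465 + 4*2704) = (-297005 + 184432/4515)/(-132465 + 10816) = -1340793143/4515/(-121649) = -1340793143/4515*(-1/121649) = 1340793143/549245235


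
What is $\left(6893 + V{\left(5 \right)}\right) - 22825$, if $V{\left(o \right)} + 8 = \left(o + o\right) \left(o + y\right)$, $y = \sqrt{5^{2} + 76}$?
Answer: $-15890 + 10 \sqrt{101} \approx -15790.0$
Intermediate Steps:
$y = \sqrt{101}$ ($y = \sqrt{25 + 76} = \sqrt{101} \approx 10.05$)
$V{\left(o \right)} = -8 + 2 o \left(o + \sqrt{101}\right)$ ($V{\left(o \right)} = -8 + \left(o + o\right) \left(o + \sqrt{101}\right) = -8 + 2 o \left(o + \sqrt{101}\right)$)
$\left(6893 + V{\left(5 \right)}\right) - 22825 = \left(6893 + \left(-8 + 2 \cdot 5^{2} + 2 \cdot 5 \sqrt{101}\right)\right) - 22825 = \left(6893 + \left(-8 + 2 \cdot 25 + 10 \sqrt{101}\right)\right) - 22825 = \left(6893 + \left(-8 + 50 + 10 \sqrt{101}\right)\right) - 22825 = \left(6893 + \left(42 + 10 \sqrt{101}\right)\right) - 22825 = \left(6935 + 10 \sqrt{101}\right) - 22825 = -15890 + 10 \sqrt{101}$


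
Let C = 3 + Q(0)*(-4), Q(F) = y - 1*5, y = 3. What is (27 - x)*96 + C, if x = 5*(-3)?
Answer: 4043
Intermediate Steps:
x = -15
Q(F) = -2 (Q(F) = 3 - 1*5 = 3 - 5 = -2)
C = 11 (C = 3 - 2*(-4) = 3 + 8 = 11)
(27 - x)*96 + C = (27 - 1*(-15))*96 + 11 = (27 + 15)*96 + 11 = 42*96 + 11 = 4032 + 11 = 4043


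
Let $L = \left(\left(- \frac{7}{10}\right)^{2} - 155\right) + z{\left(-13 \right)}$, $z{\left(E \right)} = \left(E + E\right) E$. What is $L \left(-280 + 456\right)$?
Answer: $\frac{807356}{25} \approx 32294.0$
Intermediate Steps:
$z{\left(E \right)} = 2 E^{2}$ ($z{\left(E \right)} = 2 E E = 2 E^{2}$)
$L = \frac{18349}{100}$ ($L = \left(\left(- \frac{7}{10}\right)^{2} - 155\right) + 2 \left(-13\right)^{2} = \left(\left(\left(-7\right) \frac{1}{10}\right)^{2} - 155\right) + 2 \cdot 169 = \left(\left(- \frac{7}{10}\right)^{2} - 155\right) + 338 = \left(\frac{49}{100} - 155\right) + 338 = - \frac{15451}{100} + 338 = \frac{18349}{100} \approx 183.49$)
$L \left(-280 + 456\right) = \frac{18349 \left(-280 + 456\right)}{100} = \frac{18349}{100} \cdot 176 = \frac{807356}{25}$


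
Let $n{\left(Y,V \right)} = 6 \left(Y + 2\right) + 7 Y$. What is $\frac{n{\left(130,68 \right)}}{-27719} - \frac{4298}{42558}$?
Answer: $- \frac{95784989}{589832601} \approx -0.16239$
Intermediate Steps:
$n{\left(Y,V \right)} = 12 + 13 Y$ ($n{\left(Y,V \right)} = 6 \left(2 + Y\right) + 7 Y = \left(12 + 6 Y\right) + 7 Y = 12 + 13 Y$)
$\frac{n{\left(130,68 \right)}}{-27719} - \frac{4298}{42558} = \frac{12 + 13 \cdot 130}{-27719} - \frac{4298}{42558} = \left(12 + 1690\right) \left(- \frac{1}{27719}\right) - \frac{2149}{21279} = 1702 \left(- \frac{1}{27719}\right) - \frac{2149}{21279} = - \frac{1702}{27719} - \frac{2149}{21279} = - \frac{95784989}{589832601}$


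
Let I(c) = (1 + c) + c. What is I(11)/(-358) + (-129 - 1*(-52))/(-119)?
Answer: 3547/6086 ≈ 0.58281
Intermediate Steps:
I(c) = 1 + 2*c
I(11)/(-358) + (-129 - 1*(-52))/(-119) = (1 + 2*11)/(-358) + (-129 - 1*(-52))/(-119) = (1 + 22)*(-1/358) + (-129 + 52)*(-1/119) = 23*(-1/358) - 77*(-1/119) = -23/358 + 11/17 = 3547/6086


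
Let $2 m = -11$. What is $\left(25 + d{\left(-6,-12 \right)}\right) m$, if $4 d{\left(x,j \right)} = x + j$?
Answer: $- \frac{451}{4} \approx -112.75$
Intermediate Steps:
$m = - \frac{11}{2}$ ($m = \frac{1}{2} \left(-11\right) = - \frac{11}{2} \approx -5.5$)
$d{\left(x,j \right)} = \frac{j}{4} + \frac{x}{4}$ ($d{\left(x,j \right)} = \frac{x + j}{4} = \frac{j + x}{4} = \frac{j}{4} + \frac{x}{4}$)
$\left(25 + d{\left(-6,-12 \right)}\right) m = \left(25 + \left(\frac{1}{4} \left(-12\right) + \frac{1}{4} \left(-6\right)\right)\right) \left(- \frac{11}{2}\right) = \left(25 - \frac{9}{2}\right) \left(- \frac{11}{2}\right) = \frac{41}{2} \left(- \frac{11}{2}\right) = - \frac{451}{4}$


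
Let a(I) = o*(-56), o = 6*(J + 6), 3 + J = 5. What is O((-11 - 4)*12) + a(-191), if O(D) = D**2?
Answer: 29712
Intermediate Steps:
J = 2 (J = -3 + 5 = 2)
o = 48 (o = 6*(2 + 6) = 6*8 = 48)
a(I) = -2688 (a(I) = 48*(-56) = -2688)
O((-11 - 4)*12) + a(-191) = ((-11 - 4)*12)**2 - 2688 = (-15*12)**2 - 2688 = (-180)**2 - 2688 = 32400 - 2688 = 29712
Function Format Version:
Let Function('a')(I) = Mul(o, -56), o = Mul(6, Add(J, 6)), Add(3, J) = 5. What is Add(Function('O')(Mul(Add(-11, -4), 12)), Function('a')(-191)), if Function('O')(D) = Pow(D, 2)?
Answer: 29712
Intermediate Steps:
J = 2 (J = Add(-3, 5) = 2)
o = 48 (o = Mul(6, Add(2, 6)) = Mul(6, 8) = 48)
Function('a')(I) = -2688 (Function('a')(I) = Mul(48, -56) = -2688)
Add(Function('O')(Mul(Add(-11, -4), 12)), Function('a')(-191)) = Add(Pow(Mul(Add(-11, -4), 12), 2), -2688) = Add(Pow(Mul(-15, 12), 2), -2688) = Add(Pow(-180, 2), -2688) = Add(32400, -2688) = 29712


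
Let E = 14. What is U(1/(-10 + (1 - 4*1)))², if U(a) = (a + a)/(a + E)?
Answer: 4/32761 ≈ 0.00012210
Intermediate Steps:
U(a) = 2*a/(14 + a) (U(a) = (a + a)/(a + 14) = (2*a)/(14 + a) = 2*a/(14 + a))
U(1/(-10 + (1 - 4*1)))² = (2/((-10 + (1 - 4*1))*(14 + 1/(-10 + (1 - 4*1)))))² = (2/((-10 + (1 - 4))*(14 + 1/(-10 + (1 - 4)))))² = (2/((-10 - 3)*(14 + 1/(-10 - 3))))² = (2/(-13*(14 + 1/(-13))))² = (2*(-1/13)/(14 - 1/13))² = (2*(-1/13)/(181/13))² = (2*(-1/13)*(13/181))² = (-2/181)² = 4/32761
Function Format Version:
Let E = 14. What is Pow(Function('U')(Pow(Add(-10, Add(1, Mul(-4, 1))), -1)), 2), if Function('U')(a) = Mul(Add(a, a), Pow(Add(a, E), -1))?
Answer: Rational(4, 32761) ≈ 0.00012210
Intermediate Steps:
Function('U')(a) = Mul(2, a, Pow(Add(14, a), -1)) (Function('U')(a) = Mul(Add(a, a), Pow(Add(a, 14), -1)) = Mul(Mul(2, a), Pow(Add(14, a), -1)) = Mul(2, a, Pow(Add(14, a), -1)))
Pow(Function('U')(Pow(Add(-10, Add(1, Mul(-4, 1))), -1)), 2) = Pow(Mul(2, Pow(Add(-10, Add(1, Mul(-4, 1))), -1), Pow(Add(14, Pow(Add(-10, Add(1, Mul(-4, 1))), -1)), -1)), 2) = Pow(Mul(2, Pow(Add(-10, Add(1, -4)), -1), Pow(Add(14, Pow(Add(-10, Add(1, -4)), -1)), -1)), 2) = Pow(Mul(2, Pow(Add(-10, -3), -1), Pow(Add(14, Pow(Add(-10, -3), -1)), -1)), 2) = Pow(Mul(2, Pow(-13, -1), Pow(Add(14, Pow(-13, -1)), -1)), 2) = Pow(Mul(2, Rational(-1, 13), Pow(Add(14, Rational(-1, 13)), -1)), 2) = Pow(Mul(2, Rational(-1, 13), Pow(Rational(181, 13), -1)), 2) = Pow(Mul(2, Rational(-1, 13), Rational(13, 181)), 2) = Pow(Rational(-2, 181), 2) = Rational(4, 32761)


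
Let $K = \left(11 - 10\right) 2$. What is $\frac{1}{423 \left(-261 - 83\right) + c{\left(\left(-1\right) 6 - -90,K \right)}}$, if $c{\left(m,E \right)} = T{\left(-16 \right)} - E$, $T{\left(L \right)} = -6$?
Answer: $- \frac{1}{145520} \approx -6.8719 \cdot 10^{-6}$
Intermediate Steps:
$K = 2$ ($K = 1 \cdot 2 = 2$)
$c{\left(m,E \right)} = -6 - E$
$\frac{1}{423 \left(-261 - 83\right) + c{\left(\left(-1\right) 6 - -90,K \right)}} = \frac{1}{423 \left(-261 - 83\right) - 8} = \frac{1}{423 \left(-344\right) - 8} = \frac{1}{-145512 - 8} = \frac{1}{-145520} = - \frac{1}{145520}$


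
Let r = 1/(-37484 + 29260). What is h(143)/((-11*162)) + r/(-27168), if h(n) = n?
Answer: -484097509/6032600064 ≈ -0.080247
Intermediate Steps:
r = -1/8224 (r = 1/(-8224) = -1/8224 ≈ -0.00012160)
h(143)/((-11*162)) + r/(-27168) = 143/((-11*162)) - 1/8224/(-27168) = 143/(-1782) - 1/8224*(-1/27168) = 143*(-1/1782) + 1/223429632 = -13/162 + 1/223429632 = -484097509/6032600064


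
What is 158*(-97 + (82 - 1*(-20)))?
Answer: 790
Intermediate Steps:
158*(-97 + (82 - 1*(-20))) = 158*(-97 + (82 + 20)) = 158*(-97 + 102) = 158*5 = 790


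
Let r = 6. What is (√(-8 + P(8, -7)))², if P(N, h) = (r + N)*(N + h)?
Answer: 6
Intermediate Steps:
P(N, h) = (6 + N)*(N + h)
(√(-8 + P(8, -7)))² = (√(-8 + (8² + 6*8 + 6*(-7) + 8*(-7))))² = (√(-8 + (64 + 48 - 42 - 56)))² = (√(-8 + 14))² = (√6)² = 6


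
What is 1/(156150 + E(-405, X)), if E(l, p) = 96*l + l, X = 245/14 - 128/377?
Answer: 1/116865 ≈ 8.5569e-6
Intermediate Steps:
X = 12939/754 (X = 245*(1/14) - 128*1/377 = 35/2 - 128/377 = 12939/754 ≈ 17.160)
E(l, p) = 97*l
1/(156150 + E(-405, X)) = 1/(156150 + 97*(-405)) = 1/(156150 - 39285) = 1/116865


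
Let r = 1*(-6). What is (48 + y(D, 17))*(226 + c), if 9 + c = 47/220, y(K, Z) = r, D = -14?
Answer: 1003527/110 ≈ 9123.0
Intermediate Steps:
r = -6
y(K, Z) = -6
c = -1933/220 (c = -9 + 47/220 = -1933/220 ≈ -8.7864)
(48 + y(D, 17))*(226 + c) = (48 - 6)*(226 - 1933/220) = 42*(47787/220) = 1003527/110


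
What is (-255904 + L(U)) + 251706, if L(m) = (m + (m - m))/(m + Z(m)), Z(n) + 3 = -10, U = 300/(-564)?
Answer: -2669903/636 ≈ -4198.0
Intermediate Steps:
U = -25/47 (U = 300*(-1/564) = -25/47 ≈ -0.53191)
Z(n) = -13 (Z(n) = -3 - 10 = -13)
L(m) = m/(-13 + m) (L(m) = (m + (m - m))/(m - 13) = (m + 0)/(-13 + m) = m/(-13 + m))
(-255904 + L(U)) + 251706 = (-255904 - 25/(47*(-13 - 25/47))) + 251706 = (-255904 - 25/(47*(-636/47))) + 251706 = (-255904 - 25/47*(-47/636)) + 251706 = (-255904 + 25/636) + 251706 = -162754919/636 + 251706 = -2669903/636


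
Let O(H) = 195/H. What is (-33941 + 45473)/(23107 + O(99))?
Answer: 95139/190649 ≈ 0.49903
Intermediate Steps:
(-33941 + 45473)/(23107 + O(99)) = (-33941 + 45473)/(23107 + 195/99) = 11532/(23107 + 195*(1/99)) = 11532/(23107 + 65/33) = 11532/(762596/33) = 11532*(33/762596) = 95139/190649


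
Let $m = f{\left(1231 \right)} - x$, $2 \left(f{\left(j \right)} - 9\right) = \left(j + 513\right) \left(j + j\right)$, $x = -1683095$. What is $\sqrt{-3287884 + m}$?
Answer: $2 \sqrt{135521} \approx 736.26$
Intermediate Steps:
$f{\left(j \right)} = 9 + j \left(513 + j\right)$ ($f{\left(j \right)} = 9 + \frac{\left(j + 513\right) \left(j + j\right)}{2} = 9 + \frac{\left(513 + j\right) 2 j}{2} = 9 + \frac{2 j \left(513 + j\right)}{2} = 9 + j \left(513 + j\right)$)
$m = 3829968$ ($m = \left(9 + 1231^{2} + 513 \cdot 1231\right) - -1683095 = \left(9 + 1515361 + 631503\right) + 1683095 = 2146873 + 1683095 = 3829968$)
$\sqrt{-3287884 + m} = \sqrt{-3287884 + 3829968} = \sqrt{542084} = 2 \sqrt{135521}$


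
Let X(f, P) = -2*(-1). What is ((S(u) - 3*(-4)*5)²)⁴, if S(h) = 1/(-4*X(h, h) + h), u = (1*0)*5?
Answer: 2771303608864315695361/16777216 ≈ 1.6518e+14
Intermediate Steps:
X(f, P) = 2
u = 0 (u = 0*5 = 0)
S(h) = 1/(-8 + h) (S(h) = 1/(-4*2 + h) = 1/(-8 + h))
((S(u) - 3*(-4)*5)²)⁴ = ((1/(-8 + 0) - 3*(-4)*5)²)⁴ = ((1/(-8) + 12*5)²)⁴ = ((-⅛ + 60)²)⁴ = ((479/8)²)⁴ = (229441/64)⁴ = 2771303608864315695361/16777216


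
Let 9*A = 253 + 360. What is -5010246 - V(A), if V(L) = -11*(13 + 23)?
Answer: -5009850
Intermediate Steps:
A = 613/9 (A = (253 + 360)/9 = (⅑)*613 = 613/9 ≈ 68.111)
V(L) = -396 (V(L) = -11*36 = -396)
-5010246 - V(A) = -5010246 - 1*(-396) = -5010246 + 396 = -5009850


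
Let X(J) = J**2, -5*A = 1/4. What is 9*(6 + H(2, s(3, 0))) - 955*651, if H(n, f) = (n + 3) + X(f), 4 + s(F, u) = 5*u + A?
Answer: -248583351/400 ≈ -6.2146e+5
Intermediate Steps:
A = -1/20 (A = -1/(5*4) = -1/5*1/4 = -1/20 ≈ -0.050000)
s(F, u) = -81/20 + 5*u (s(F, u) = -4 + (5*u - 1/20) = -4 + (-1/20 + 5*u) = -81/20 + 5*u)
H(n, f) = 3 + n + f**2 (H(n, f) = (n + 3) + f**2 = (3 + n) + f**2 = 3 + n + f**2)
9*(6 + H(2, s(3, 0))) - 955*651 = 9*(6 + (3 + 2 + (-81/20 + 5*0)**2)) - 955*651 = 9*(6 + (3 + 2 + (-81/20 + 0)**2)) - 621705 = 9*(6 + (3 + 2 + (-81/20)**2)) - 621705 = 9*(6 + (3 + 2 + 6561/400)) - 621705 = 9*(6 + 8561/400) - 621705 = 9*(10961/400) - 621705 = 98649/400 - 621705 = -248583351/400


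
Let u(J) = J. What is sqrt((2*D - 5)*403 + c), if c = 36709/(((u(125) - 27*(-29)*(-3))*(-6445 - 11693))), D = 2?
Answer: I*sqrt(40985708200025514)/10084728 ≈ 20.075*I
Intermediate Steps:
c = 36709/40338912 (c = 36709/(((125 - 27*(-29)*(-3))*(-6445 - 11693))) = 36709/(((125 + 783*(-3))*(-18138))) = 36709/(((125 - 2349)*(-18138))) = 36709/((-2224*(-18138))) = 36709/40338912 ≈ 0.00091001)
sqrt((2*D - 5)*403 + c) = sqrt((2*2 - 5)*403 + 36709/40338912) = sqrt((4 - 5)*403 + 36709/40338912) = sqrt(-1*403 + 36709/40338912) = sqrt(-403 + 36709/40338912) = sqrt(-16256544827/40338912) = I*sqrt(40985708200025514)/10084728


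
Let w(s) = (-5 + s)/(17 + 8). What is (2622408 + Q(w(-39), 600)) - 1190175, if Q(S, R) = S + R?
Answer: 35820781/25 ≈ 1.4328e+6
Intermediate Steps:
w(s) = -1/5 + s/25 (w(s) = (-5 + s)/25 = (-5 + s)*(1/25) = -1/5 + s/25)
Q(S, R) = R + S
(2622408 + Q(w(-39), 600)) - 1190175 = (2622408 + (600 + (-1/5 + (1/25)*(-39)))) - 1190175 = (2622408 + (600 + (-1/5 - 39/25))) - 1190175 = (2622408 + (600 - 44/25)) - 1190175 = (2622408 + 14956/25) - 1190175 = 65575156/25 - 1190175 = 35820781/25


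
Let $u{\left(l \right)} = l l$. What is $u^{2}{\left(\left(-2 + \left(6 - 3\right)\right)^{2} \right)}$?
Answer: $1$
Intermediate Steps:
$u{\left(l \right)} = l^{2}$
$u^{2}{\left(\left(-2 + \left(6 - 3\right)\right)^{2} \right)} = \left(\left(\left(-2 + \left(6 - 3\right)\right)^{2}\right)^{2}\right)^{2} = \left(\left(\left(-2 + 3\right)^{2}\right)^{2}\right)^{2} = \left(\left(1^{2}\right)^{2}\right)^{2} = \left(1^{2}\right)^{2} = 1^{2} = 1$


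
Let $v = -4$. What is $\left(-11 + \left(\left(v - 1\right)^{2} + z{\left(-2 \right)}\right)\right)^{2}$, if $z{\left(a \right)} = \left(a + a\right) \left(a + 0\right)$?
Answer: $484$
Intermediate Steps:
$z{\left(a \right)} = 2 a^{2}$ ($z{\left(a \right)} = 2 a a = 2 a^{2}$)
$\left(-11 + \left(\left(v - 1\right)^{2} + z{\left(-2 \right)}\right)\right)^{2} = \left(-11 + \left(\left(-4 - 1\right)^{2} + 2 \left(-2\right)^{2}\right)\right)^{2} = \left(-11 + \left(\left(-5\right)^{2} + 2 \cdot 4\right)\right)^{2} = \left(-11 + \left(25 + 8\right)\right)^{2} = \left(-11 + 33\right)^{2} = 22^{2} = 484$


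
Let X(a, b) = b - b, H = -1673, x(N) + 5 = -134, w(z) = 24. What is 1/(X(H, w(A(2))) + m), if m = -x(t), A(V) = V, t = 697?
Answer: 1/139 ≈ 0.0071942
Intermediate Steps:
x(N) = -139 (x(N) = -5 - 134 = -139)
X(a, b) = 0
m = 139 (m = -1*(-139) = 139)
1/(X(H, w(A(2))) + m) = 1/(0 + 139) = 1/139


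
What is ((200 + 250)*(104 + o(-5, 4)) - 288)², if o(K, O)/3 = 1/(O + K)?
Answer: 2039606244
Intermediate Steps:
o(K, O) = 3/(K + O) (o(K, O) = 3/(O + K) = 3/(K + O))
((200 + 250)*(104 + o(-5, 4)) - 288)² = ((200 + 250)*(104 + 3/(-5 + 4)) - 288)² = (450*(104 + 3/(-1)) - 288)² = (450*(104 + 3*(-1)) - 288)² = (450*(104 - 3) - 288)² = (450*101 - 288)² = (45450 - 288)² = 45162² = 2039606244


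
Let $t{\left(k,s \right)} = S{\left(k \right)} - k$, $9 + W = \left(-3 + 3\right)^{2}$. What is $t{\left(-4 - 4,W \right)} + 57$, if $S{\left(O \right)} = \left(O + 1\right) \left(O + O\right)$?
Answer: $177$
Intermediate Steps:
$W = -9$ ($W = -9 + \left(-3 + 3\right)^{2} = -9 + 0^{2} = -9 + 0 = -9$)
$S{\left(O \right)} = 2 O \left(1 + O\right)$ ($S{\left(O \right)} = \left(1 + O\right) 2 O = 2 O \left(1 + O\right)$)
$t{\left(k,s \right)} = - k + 2 k \left(1 + k\right)$ ($t{\left(k,s \right)} = 2 k \left(1 + k\right) - k = - k + 2 k \left(1 + k\right)$)
$t{\left(-4 - 4,W \right)} + 57 = \left(-4 - 4\right) \left(1 + 2 \left(-4 - 4\right)\right) + 57 = - 8 \left(1 + 2 \left(-8\right)\right) + 57 = - 8 \left(1 - 16\right) + 57 = \left(-8\right) \left(-15\right) + 57 = 120 + 57 = 177$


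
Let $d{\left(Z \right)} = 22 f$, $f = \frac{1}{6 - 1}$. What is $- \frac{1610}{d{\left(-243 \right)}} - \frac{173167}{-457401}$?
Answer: $- \frac{79962356}{218757} \approx -365.53$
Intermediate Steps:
$f = \frac{1}{5} \approx 0.2$
$d{\left(Z \right)} = \frac{22}{5}$ ($d{\left(Z \right)} = 22 \cdot \frac{1}{5} = \frac{22}{5}$)
$- \frac{1610}{d{\left(-243 \right)}} - \frac{173167}{-457401} = - \frac{1610}{\frac{22}{5}} - \frac{173167}{-457401} = \left(-1610\right) \frac{5}{22} - - \frac{7529}{19887} = - \frac{4025}{11} + \frac{7529}{19887} = - \frac{79962356}{218757}$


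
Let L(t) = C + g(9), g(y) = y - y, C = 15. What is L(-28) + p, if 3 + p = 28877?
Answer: 28889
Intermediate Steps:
p = 28874 (p = -3 + 28877 = 28874)
g(y) = 0
L(t) = 15 (L(t) = 15 + 0 = 15)
L(-28) + p = 15 + 28874 = 28889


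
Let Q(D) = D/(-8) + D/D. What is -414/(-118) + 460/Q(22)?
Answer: -107111/413 ≈ -259.35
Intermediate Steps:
Q(D) = 1 - D/8 (Q(D) = D*(-⅛) + 1 = -D/8 + 1 = 1 - D/8)
-414/(-118) + 460/Q(22) = -414/(-118) + 460/(1 - ⅛*22) = -414*(-1/118) + 460/(1 - 11/4) = 207/59 + 460/(-7/4) = 207/59 + 460*(-4/7) = 207/59 - 1840/7 = -107111/413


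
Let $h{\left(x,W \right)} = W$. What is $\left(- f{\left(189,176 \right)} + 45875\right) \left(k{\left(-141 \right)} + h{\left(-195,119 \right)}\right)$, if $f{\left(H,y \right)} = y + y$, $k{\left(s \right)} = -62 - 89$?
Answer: $-1456736$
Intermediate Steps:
$k{\left(s \right)} = -151$
$f{\left(H,y \right)} = 2 y$
$\left(- f{\left(189,176 \right)} + 45875\right) \left(k{\left(-141 \right)} + h{\left(-195,119 \right)}\right) = \left(- 2 \cdot 176 + 45875\right) \left(-151 + 119\right) = \left(\left(-1\right) 352 + 45875\right) \left(-32\right) = \left(-352 + 45875\right) \left(-32\right) = 45523 \left(-32\right) = -1456736$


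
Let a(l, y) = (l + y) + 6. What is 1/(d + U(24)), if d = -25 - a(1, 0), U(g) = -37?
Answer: -1/69 ≈ -0.014493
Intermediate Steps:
a(l, y) = 6 + l + y
d = -32 (d = -25 - (6 + 1 + 0) = -25 - 1*7 = -25 - 7 = -32)
1/(d + U(24)) = 1/(-32 - 37) = 1/(-69) = -1/69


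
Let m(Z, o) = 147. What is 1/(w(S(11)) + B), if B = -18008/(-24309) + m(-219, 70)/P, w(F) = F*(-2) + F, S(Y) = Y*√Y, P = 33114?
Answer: -4877703623833290/8708013324317110969 - 71997093874398564*√11/8708013324317110969 ≈ -0.027982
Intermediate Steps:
S(Y) = Y^(3/2)
w(F) = -F (w(F) = -2*F + F = -F)
B = 199963445/268322742 (B = -18008/(-24309) + 147/33114 = -18008*(-1/24309) + 147*(1/33114) = 18008/24309 + 49/11038 = 199963445/268322742 ≈ 0.74523)
1/(w(S(11)) + B) = 1/(-11^(3/2) + 199963445/268322742) = 1/(-11*√11 + 199963445/268322742) = 1/(199963445/268322742 - 11*√11)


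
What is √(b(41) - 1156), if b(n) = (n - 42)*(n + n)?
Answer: I*√1238 ≈ 35.185*I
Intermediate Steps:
b(n) = 2*n*(-42 + n) (b(n) = (-42 + n)*(2*n) = 2*n*(-42 + n))
√(b(41) - 1156) = √(2*41*(-42 + 41) - 1156) = √(2*41*(-1) - 1156) = √(-82 - 1156) = √(-1238) = I*√1238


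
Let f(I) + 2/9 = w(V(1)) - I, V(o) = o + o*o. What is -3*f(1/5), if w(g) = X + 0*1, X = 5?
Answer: -206/15 ≈ -13.733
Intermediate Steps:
V(o) = o + o²
w(g) = 5 (w(g) = 5 + 0*1 = 5 + 0 = 5)
f(I) = 43/9 - I (f(I) = -2/9 + (5 - I) = 43/9 - I)
-3*f(1/5) = -3*(43/9 - 1/5) = -3*(43/9 - 1*⅕) = -3*(43/9 - ⅕) = -3*206/45 = -206/15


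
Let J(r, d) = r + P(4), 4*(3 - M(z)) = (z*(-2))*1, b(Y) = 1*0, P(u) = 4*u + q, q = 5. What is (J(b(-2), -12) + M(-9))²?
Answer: 1521/4 ≈ 380.25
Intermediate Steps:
P(u) = 5 + 4*u (P(u) = 4*u + 5 = 5 + 4*u)
b(Y) = 0
M(z) = 3 + z/2 (M(z) = 3 - z*(-2)/4 = 3 - (-2*z)/4 = 3 - (-1)*z/2 = 3 + z/2)
J(r, d) = 21 + r (J(r, d) = r + (5 + 4*4) = r + (5 + 16) = r + 21 = 21 + r)
(J(b(-2), -12) + M(-9))² = ((21 + 0) + (3 + (½)*(-9)))² = (21 + (3 - 9/2))² = (21 - 3/2)² = (39/2)² = 1521/4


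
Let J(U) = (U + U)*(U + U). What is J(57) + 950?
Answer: 13946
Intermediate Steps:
J(U) = 4*U² (J(U) = (2*U)*(2*U) = 4*U²)
J(57) + 950 = 4*57² + 950 = 4*3249 + 950 = 12996 + 950 = 13946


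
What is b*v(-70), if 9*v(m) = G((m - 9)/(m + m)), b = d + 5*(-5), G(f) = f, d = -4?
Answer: -2291/1260 ≈ -1.8183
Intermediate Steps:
b = -29 (b = -4 + 5*(-5) = -4 - 25 = -29)
v(m) = (-9 + m)/(18*m) (v(m) = ((m - 9)/(m + m))/9 = ((-9 + m)/((2*m)))/9 = ((-9 + m)*(1/(2*m)))/9 = ((-9 + m)/(2*m))/9 = (-9 + m)/(18*m))
b*v(-70) = -29*(-9 - 70)/(18*(-70)) = -29*(-1)*(-79)/(18*70) = -29*79/1260 = -2291/1260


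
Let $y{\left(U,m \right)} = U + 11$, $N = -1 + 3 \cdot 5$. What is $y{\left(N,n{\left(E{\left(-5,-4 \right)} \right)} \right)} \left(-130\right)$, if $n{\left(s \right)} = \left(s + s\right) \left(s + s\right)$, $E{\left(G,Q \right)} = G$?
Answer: $-3250$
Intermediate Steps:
$N = 14$ ($N = -1 + 15 = 14$)
$n{\left(s \right)} = 4 s^{2}$ ($n{\left(s \right)} = 2 s 2 s = 4 s^{2}$)
$y{\left(U,m \right)} = 11 + U$
$y{\left(N,n{\left(E{\left(-5,-4 \right)} \right)} \right)} \left(-130\right) = \left(11 + 14\right) \left(-130\right) = 25 \left(-130\right) = -3250$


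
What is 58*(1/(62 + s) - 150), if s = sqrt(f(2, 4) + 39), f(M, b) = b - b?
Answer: -33099904/3805 - 58*sqrt(39)/3805 ≈ -8699.2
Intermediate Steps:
f(M, b) = 0
s = sqrt(39) (s = sqrt(0 + 39) = sqrt(39) ≈ 6.2450)
58*(1/(62 + s) - 150) = 58*(1/(62 + sqrt(39)) - 150) = 58*(-150 + 1/(62 + sqrt(39))) = -8700 + 58/(62 + sqrt(39))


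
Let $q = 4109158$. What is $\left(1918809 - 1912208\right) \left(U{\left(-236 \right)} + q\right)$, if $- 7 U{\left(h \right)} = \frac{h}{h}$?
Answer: $27124551015$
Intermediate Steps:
$U{\left(h \right)} = - \frac{1}{7}$ ($U{\left(h \right)} = - \frac{h \frac{1}{h}}{7} = \left(- \frac{1}{7}\right) 1 = - \frac{1}{7}$)
$\left(1918809 - 1912208\right) \left(U{\left(-236 \right)} + q\right) = \left(1918809 - 1912208\right) \left(- \frac{1}{7} + 4109158\right) = 6601 \cdot \frac{28764105}{7} = 27124551015$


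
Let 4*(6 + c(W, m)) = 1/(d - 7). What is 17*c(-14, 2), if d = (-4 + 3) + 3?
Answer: -2057/20 ≈ -102.85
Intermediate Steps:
d = 2 (d = -1 + 3 = 2)
c(W, m) = -121/20 (c(W, m) = -6 + 1/(4*(2 - 7)) = -6 + (¼)/(-5) = -6 + (¼)*(-⅕) = -6 - 1/20 = -121/20)
17*c(-14, 2) = 17*(-121/20) = -2057/20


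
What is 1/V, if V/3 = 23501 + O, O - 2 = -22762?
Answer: 1/2223 ≈ 0.00044984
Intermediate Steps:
O = -22760 (O = 2 - 22762 = -22760)
V = 2223 (V = 3*(23501 - 22760) = 3*741 = 2223)
1/V = 1/2223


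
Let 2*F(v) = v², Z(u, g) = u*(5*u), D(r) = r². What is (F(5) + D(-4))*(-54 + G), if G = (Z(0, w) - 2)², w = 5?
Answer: -1425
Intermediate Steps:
Z(u, g) = 5*u²
G = 4 (G = (5*0² - 2)² = (5*0 - 2)² = (0 - 2)² = (-2)² = 4)
F(v) = v²/2
(F(5) + D(-4))*(-54 + G) = ((½)*5² + (-4)²)*(-54 + 4) = ((½)*25 + 16)*(-50) = (25/2 + 16)*(-50) = (57/2)*(-50) = -1425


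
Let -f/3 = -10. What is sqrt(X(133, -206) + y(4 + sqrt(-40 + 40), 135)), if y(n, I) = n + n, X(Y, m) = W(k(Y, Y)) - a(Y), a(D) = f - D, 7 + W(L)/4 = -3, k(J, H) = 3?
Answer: sqrt(71) ≈ 8.4261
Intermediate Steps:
f = 30 (f = -3*(-10) = 30)
W(L) = -40 (W(L) = -28 + 4*(-3) = -28 - 12 = -40)
a(D) = 30 - D
X(Y, m) = -70 + Y (X(Y, m) = -40 - (30 - Y) = -40 + (-30 + Y) = -70 + Y)
y(n, I) = 2*n
sqrt(X(133, -206) + y(4 + sqrt(-40 + 40), 135)) = sqrt((-70 + 133) + 2*(4 + sqrt(-40 + 40))) = sqrt(63 + 2*(4 + sqrt(0))) = sqrt(63 + 2*(4 + 0)) = sqrt(63 + 2*4) = sqrt(63 + 8) = sqrt(71)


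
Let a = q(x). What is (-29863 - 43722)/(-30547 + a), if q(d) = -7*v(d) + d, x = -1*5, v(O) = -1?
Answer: 14717/6109 ≈ 2.4091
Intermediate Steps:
x = -5
q(d) = 7 + d (q(d) = -7*(-1) + d = 7 + d)
a = 2 (a = 7 - 5 = 2)
(-29863 - 43722)/(-30547 + a) = (-29863 - 43722)/(-30547 + 2) = -73585/(-30545) = -73585*(-1/30545) = 14717/6109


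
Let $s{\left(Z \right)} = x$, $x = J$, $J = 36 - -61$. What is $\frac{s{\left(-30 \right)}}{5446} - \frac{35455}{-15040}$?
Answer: $\frac{19454681}{8190784} \approx 2.3752$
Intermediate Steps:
$J = 97$ ($J = 36 + 61 = 97$)
$x = 97$
$s{\left(Z \right)} = 97$
$\frac{s{\left(-30 \right)}}{5446} - \frac{35455}{-15040} = \frac{97}{5446} - \frac{35455}{-15040} = 97 \cdot \frac{1}{5446} - - \frac{7091}{3008} = \frac{97}{5446} + \frac{7091}{3008} = \frac{19454681}{8190784}$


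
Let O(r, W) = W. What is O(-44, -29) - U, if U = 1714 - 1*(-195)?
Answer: -1938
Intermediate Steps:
U = 1909 (U = 1714 + 195 = 1909)
O(-44, -29) - U = -29 - 1*1909 = -29 - 1909 = -1938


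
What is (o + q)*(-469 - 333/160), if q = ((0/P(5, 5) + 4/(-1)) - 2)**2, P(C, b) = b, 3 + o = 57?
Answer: -678357/16 ≈ -42397.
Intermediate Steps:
o = 54 (o = -3 + 57 = 54)
q = 36 (q = ((0/5 + 4/(-1)) - 2)**2 = ((0*(1/5) + 4*(-1)) - 2)**2 = ((0 - 4) - 2)**2 = (-4 - 2)**2 = (-6)**2 = 36)
(o + q)*(-469 - 333/160) = (54 + 36)*(-469 - 333/160) = 90*(-469 - 333*1/160) = 90*(-469 - 333/160) = 90*(-75373/160) = -678357/16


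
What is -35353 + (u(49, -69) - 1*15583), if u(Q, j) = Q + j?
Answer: -50956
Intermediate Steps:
-35353 + (u(49, -69) - 1*15583) = -35353 + ((49 - 69) - 1*15583) = -35353 + (-20 - 15583) = -35353 - 15603 = -50956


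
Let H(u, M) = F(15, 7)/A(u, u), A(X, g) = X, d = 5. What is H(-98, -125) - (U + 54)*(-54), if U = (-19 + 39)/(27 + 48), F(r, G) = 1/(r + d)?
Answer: 5743583/1960 ≈ 2930.4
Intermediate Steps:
F(r, G) = 1/(5 + r) (F(r, G) = 1/(r + 5) = 1/(5 + r))
U = 4/15 (U = 20/75 = 20*(1/75) = 4/15 ≈ 0.26667)
H(u, M) = 1/(20*u) (H(u, M) = 1/((5 + 15)*u) = 1/(20*u))
H(-98, -125) - (U + 54)*(-54) = (1/20)/(-98) - (4/15 + 54)*(-54) = (1/20)*(-1/98) - 814*(-54)/15 = -1/1960 - 1*(-14652/5) = -1/1960 + 14652/5 = 5743583/1960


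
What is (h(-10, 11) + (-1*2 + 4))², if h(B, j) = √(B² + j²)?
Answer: (2 + √221)² ≈ 284.46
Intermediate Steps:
(h(-10, 11) + (-1*2 + 4))² = (√((-10)² + 11²) + (-1*2 + 4))² = (√(100 + 121) + (-2 + 4))² = (√221 + 2)² = (2 + √221)²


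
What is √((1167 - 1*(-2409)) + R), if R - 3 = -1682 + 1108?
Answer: √3005 ≈ 54.818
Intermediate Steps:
R = -571 (R = 3 + (-1682 + 1108) = 3 - 574 = -571)
√((1167 - 1*(-2409)) + R) = √((1167 - 1*(-2409)) - 571) = √((1167 + 2409) - 571) = √(3576 - 571) = √3005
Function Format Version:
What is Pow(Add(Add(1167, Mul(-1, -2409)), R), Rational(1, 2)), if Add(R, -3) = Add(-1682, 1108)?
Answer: Pow(3005, Rational(1, 2)) ≈ 54.818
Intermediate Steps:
R = -571 (R = Add(3, Add(-1682, 1108)) = Add(3, -574) = -571)
Pow(Add(Add(1167, Mul(-1, -2409)), R), Rational(1, 2)) = Pow(Add(Add(1167, Mul(-1, -2409)), -571), Rational(1, 2)) = Pow(Add(Add(1167, 2409), -571), Rational(1, 2)) = Pow(Add(3576, -571), Rational(1, 2)) = Pow(3005, Rational(1, 2))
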